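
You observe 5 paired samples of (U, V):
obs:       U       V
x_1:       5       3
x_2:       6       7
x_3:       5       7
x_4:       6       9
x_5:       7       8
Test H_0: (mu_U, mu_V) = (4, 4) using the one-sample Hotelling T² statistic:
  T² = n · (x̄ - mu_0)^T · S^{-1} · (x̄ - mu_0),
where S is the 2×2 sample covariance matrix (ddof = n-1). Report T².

Step 1 — sample mean vector:
  mean(U) = (5 + 6 + 5 + 6 + 7) / 5 = 29/5 = 5.8
  mean(V) = (3 + 7 + 7 + 9 + 8) / 5 = 34/5 = 6.8
  x̄ = (5.8, 6.8),  deviation x̄ - mu_0 = (5.8, 6.8) - (4, 4) = (1.8, 2.8).

Step 2 — sample covariance matrix, S[i,j] = (1/(n-1)) · Σ_k (x_{k,i} - mean_i) · (x_{k,j} - mean_j), divisor n-1 = 4:
  S[U,U] = ((-0.8)·(-0.8) + (0.2)·(0.2) + (-0.8)·(-0.8) + (0.2)·(0.2) + (1.2)·(1.2)) / 4 = 2.8/4 = 0.7
  S[U,V] = ((-0.8)·(-3.8) + (0.2)·(0.2) + (-0.8)·(0.2) + (0.2)·(2.2) + (1.2)·(1.2)) / 4 = 4.8/4 = 1.2
  S[V,V] = ((-3.8)·(-3.8) + (0.2)·(0.2) + (0.2)·(0.2) + (2.2)·(2.2) + (1.2)·(1.2)) / 4 = 20.8/4 = 5.2
  S = [[0.7, 1.2],
 [1.2, 5.2]].

Step 3 — invert S. det(S) = 0.7·5.2 - (1.2)² = 2.2.
  S^{-1} = (1/det) · [[d, -b], [-b, a]] = [[2.3636, -0.5455],
 [-0.5455, 0.3182]].

Step 4 — quadratic form (x̄ - mu_0)^T · S^{-1} · (x̄ - mu_0):
  S^{-1} · (x̄ - mu_0) = (2.7273, -0.0909),
  (x̄ - mu_0)^T · [...] = (1.8)·(2.7273) + (2.8)·(-0.0909) = 4.6545.

Step 5 — scale by n: T² = 5 · 4.6545 = 23.2727.

T² ≈ 23.2727


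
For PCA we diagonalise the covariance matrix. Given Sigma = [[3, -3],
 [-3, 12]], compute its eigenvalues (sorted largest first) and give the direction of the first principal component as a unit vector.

Step 1 — characteristic polynomial of 2×2 Sigma:
  det(Sigma - λI) = λ² - trace · λ + det = 0.
  trace = 3 + 12 = 15, det = 3·12 - (-3)² = 27.
Step 2 — discriminant:
  Δ = trace² - 4·det = 225 - 108 = 117.
Step 3 — eigenvalues:
  λ = (trace ± √Δ)/2 = (15 ± 10.8167)/2,
  λ_1 = 12.9083,  λ_2 = 2.0917.

Step 4 — unit eigenvector for λ_1: solve (Sigma - λ_1 I)v = 0. First row:
  (3 - 12.9083)·v_x + (-3)·v_y = 0, i.e. (-9.9083)·v_x + (-3)·v_y = 0,
  so v ∝ (b, λ_1 - a) = (-3, 9.9083); multiply by -1 so the first entry is positive: u = (3, -9.9083).
  ||u|| = √((3)² + (-9.9083)²) = √(107.1749) ≈ 10.3525,
  v_1 = u/||u|| ≈ (0.2898, -0.9571) (||v_1|| = 1).

λ_1 = 12.9083,  λ_2 = 2.0917;  v_1 ≈ (0.2898, -0.9571)


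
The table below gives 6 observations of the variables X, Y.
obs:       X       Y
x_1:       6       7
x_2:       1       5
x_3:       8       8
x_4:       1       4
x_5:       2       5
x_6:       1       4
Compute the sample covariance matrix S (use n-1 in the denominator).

Step 1 — column means:
  mean(X) = (6 + 1 + 8 + 1 + 2 + 1) / 6 = 19/6 = 3.1667
  mean(Y) = (7 + 5 + 8 + 4 + 5 + 4) / 6 = 33/6 = 5.5

Step 2 — sample covariance S[i,j] = (1/(n-1)) · Σ_k (x_{k,i} - mean_i) · (x_{k,j} - mean_j), with n-1 = 5.
  S[X,X] = ((2.8333)·(2.8333) + (-2.1667)·(-2.1667) + (4.8333)·(4.8333) + (-2.1667)·(-2.1667) + (-1.1667)·(-1.1667) + (-2.1667)·(-2.1667)) / 5 = 46.8333/5 = 9.3667
  S[X,Y] = ((2.8333)·(1.5) + (-2.1667)·(-0.5) + (4.8333)·(2.5) + (-2.1667)·(-1.5) + (-1.1667)·(-0.5) + (-2.1667)·(-1.5)) / 5 = 24.5/5 = 4.9
  S[Y,Y] = ((1.5)·(1.5) + (-0.5)·(-0.5) + (2.5)·(2.5) + (-1.5)·(-1.5) + (-0.5)·(-0.5) + (-1.5)·(-1.5)) / 5 = 13.5/5 = 2.7

S is symmetric (S[j,i] = S[i,j]). Assembling:

S = [[9.3667, 4.9],
 [4.9, 2.7]]


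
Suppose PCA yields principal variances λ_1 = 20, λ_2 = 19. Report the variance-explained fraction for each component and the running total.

Step 1 — total variance = trace(Sigma) = Σ λ_i = 20 + 19 = 39.

Step 2 — fraction explained by component i = λ_i / Σ λ:
  PC1: 20/39 = 0.5128
  PC2: 19/39 = 0.4872

Step 3 — cumulative fraction after k components = (λ_1 + ... + λ_k) / Σ λ:
  k = 1: 20/39 = 0.5128
  k = 2: (20 + 19)/39 = 39/39 = 1

Summary (fraction, with percent):

explained: PC1 0.5128 (51.28%), PC2 0.4872 (48.72%);  cumulative: 0.5128, 1


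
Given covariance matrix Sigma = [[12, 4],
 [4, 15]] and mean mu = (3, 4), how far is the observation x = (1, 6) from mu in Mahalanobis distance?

Step 1 — centre the observation: (x - mu) = (-2, 2).

Step 2 — invert Sigma. det(Sigma) = 12·15 - (4)² = 164.
  Sigma^{-1} = (1/det) · [[d, -b], [-b, a]] = [[0.0915, -0.0244],
 [-0.0244, 0.0732]].

Step 3 — form the quadratic (x - mu)^T · Sigma^{-1} · (x - mu):
  Sigma^{-1} · (x - mu) = (-0.2317, 0.1951).
  (x - mu)^T · [Sigma^{-1} · (x - mu)] = (-2)·(-0.2317) + (2)·(0.1951) = 0.8537.

Step 4 — take square root: d = √(0.8537) ≈ 0.9239.

d(x, mu) = √(0.8537) ≈ 0.9239


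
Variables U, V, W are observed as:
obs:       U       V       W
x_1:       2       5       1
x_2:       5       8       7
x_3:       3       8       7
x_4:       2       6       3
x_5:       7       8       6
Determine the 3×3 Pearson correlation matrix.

Step 1 — column means:
  mean(U) = (2 + 5 + 3 + 2 + 7) / 5 = 19/5 = 3.8
  mean(V) = (5 + 8 + 8 + 6 + 8) / 5 = 35/5 = 7
  mean(W) = (1 + 7 + 7 + 3 + 6) / 5 = 24/5 = 4.8

Step 2 — sample variances and covariances s[i,j] = (1/(n-1)) · Σ_k (x_{k,i} - mean_i) · (x_{k,j} - mean_j), with n-1 = 4:
  s[U,U] = ((-1.8)·(-1.8) + (1.2)·(1.2) + (-0.8)·(-0.8) + (-1.8)·(-1.8) + (3.2)·(3.2)) / 4 = 18.8/4 = 4.7
  s[U,V] = ((-1.8)·(-2) + (1.2)·(1) + (-0.8)·(1) + (-1.8)·(-1) + (3.2)·(1)) / 4 = 9/4 = 2.25
  s[U,W] = ((-1.8)·(-3.8) + (1.2)·(2.2) + (-0.8)·(2.2) + (-1.8)·(-1.8) + (3.2)·(1.2)) / 4 = 14.8/4 = 3.7
  s[V,V] = ((-2)·(-2) + (1)·(1) + (1)·(1) + (-1)·(-1) + (1)·(1)) / 4 = 8/4 = 2
  s[V,W] = ((-2)·(-3.8) + (1)·(2.2) + (1)·(2.2) + (-1)·(-1.8) + (1)·(1.2)) / 4 = 15/4 = 3.75
  s[W,W] = ((-3.8)·(-3.8) + (2.2)·(2.2) + (2.2)·(2.2) + (-1.8)·(-1.8) + (1.2)·(1.2)) / 4 = 28.8/4 = 7.2
  Sample standard deviations s_i = √(s[i,i]):
  s(U) = √(4.7) = 2.1679
  s(V) = √(2) = 1.4142
  s(W) = √(7.2) = 2.6833

Step 3 — r_{ij} = s_{ij} / (s_i · s_j):
  r[U,U] = 1 (diagonal).
  r[U,V] = 2.25 / (2.1679 · 1.4142) = 2.25 / 3.0659 = 0.7339
  r[U,W] = 3.7 / (2.1679 · 2.6833) = 3.7 / 5.8172 = 0.636
  r[V,V] = 1 (diagonal).
  r[V,W] = 3.75 / (1.4142 · 2.6833) = 3.75 / 3.7947 = 0.9882
  r[W,W] = 1 (diagonal).

R is symmetric with unit diagonal. Assembling:

R = [[1, 0.7339, 0.636],
 [0.7339, 1, 0.9882],
 [0.636, 0.9882, 1]]


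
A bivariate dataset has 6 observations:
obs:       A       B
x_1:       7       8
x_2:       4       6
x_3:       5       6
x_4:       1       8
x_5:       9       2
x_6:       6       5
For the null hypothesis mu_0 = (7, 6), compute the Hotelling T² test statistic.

Step 1 — sample mean vector:
  mean(A) = (7 + 4 + 5 + 1 + 9 + 6) / 6 = 32/6 = 5.3333
  mean(B) = (8 + 6 + 6 + 8 + 2 + 5) / 6 = 35/6 = 5.8333
  x̄ = (5.3333, 5.8333),  deviation x̄ - mu_0 = (5.3333, 5.8333) - (7, 6) = (-1.6667, -0.1667).

Step 2 — sample covariance matrix, S[i,j] = (1/(n-1)) · Σ_k (x_{k,i} - mean_i) · (x_{k,j} - mean_j), divisor n-1 = 5:
  S[A,A] = ((1.6667)·(1.6667) + (-1.3333)·(-1.3333) + (-0.3333)·(-0.3333) + (-4.3333)·(-4.3333) + (3.6667)·(3.6667) + (0.6667)·(0.6667)) / 5 = 37.3333/5 = 7.4667
  S[A,B] = ((1.6667)·(2.1667) + (-1.3333)·(0.1667) + (-0.3333)·(0.1667) + (-4.3333)·(2.1667) + (3.6667)·(-3.8333) + (0.6667)·(-0.8333)) / 5 = -20.6667/5 = -4.1333
  S[B,B] = ((2.1667)·(2.1667) + (0.1667)·(0.1667) + (0.1667)·(0.1667) + (2.1667)·(2.1667) + (-3.8333)·(-3.8333) + (-0.8333)·(-0.8333)) / 5 = 24.8333/5 = 4.9667
  S = [[7.4667, -4.1333],
 [-4.1333, 4.9667]].

Step 3 — invert S. det(S) = 7.4667·4.9667 - (-4.1333)² = 20.
  S^{-1} = (1/det) · [[d, -b], [-b, a]] = [[0.2483, 0.2067],
 [0.2067, 0.3733]].

Step 4 — quadratic form (x̄ - mu_0)^T · S^{-1} · (x̄ - mu_0):
  S^{-1} · (x̄ - mu_0) = (-0.4483, -0.4067),
  (x̄ - mu_0)^T · [...] = (-1.6667)·(-0.4483) + (-0.1667)·(-0.4067) = 0.815.

Step 5 — scale by n: T² = 6 · 0.815 = 4.89.

T² ≈ 4.89


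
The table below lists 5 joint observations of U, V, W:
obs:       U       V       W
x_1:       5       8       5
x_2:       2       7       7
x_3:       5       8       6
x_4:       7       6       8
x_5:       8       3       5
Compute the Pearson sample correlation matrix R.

Step 1 — column means:
  mean(U) = (5 + 2 + 5 + 7 + 8) / 5 = 27/5 = 5.4
  mean(V) = (8 + 7 + 8 + 6 + 3) / 5 = 32/5 = 6.4
  mean(W) = (5 + 7 + 6 + 8 + 5) / 5 = 31/5 = 6.2

Step 2 — sample variances and covariances s[i,j] = (1/(n-1)) · Σ_k (x_{k,i} - mean_i) · (x_{k,j} - mean_j), with n-1 = 4:
  s[U,U] = ((-0.4)·(-0.4) + (-3.4)·(-3.4) + (-0.4)·(-0.4) + (1.6)·(1.6) + (2.6)·(2.6)) / 4 = 21.2/4 = 5.3
  s[U,V] = ((-0.4)·(1.6) + (-3.4)·(0.6) + (-0.4)·(1.6) + (1.6)·(-0.4) + (2.6)·(-3.4)) / 4 = -12.8/4 = -3.2
  s[U,W] = ((-0.4)·(-1.2) + (-3.4)·(0.8) + (-0.4)·(-0.2) + (1.6)·(1.8) + (2.6)·(-1.2)) / 4 = -2.4/4 = -0.6
  s[V,V] = ((1.6)·(1.6) + (0.6)·(0.6) + (1.6)·(1.6) + (-0.4)·(-0.4) + (-3.4)·(-3.4)) / 4 = 17.2/4 = 4.3
  s[V,W] = ((1.6)·(-1.2) + (0.6)·(0.8) + (1.6)·(-0.2) + (-0.4)·(1.8) + (-3.4)·(-1.2)) / 4 = 1.6/4 = 0.4
  s[W,W] = ((-1.2)·(-1.2) + (0.8)·(0.8) + (-0.2)·(-0.2) + (1.8)·(1.8) + (-1.2)·(-1.2)) / 4 = 6.8/4 = 1.7
  Sample standard deviations s_i = √(s[i,i]):
  s(U) = √(5.3) = 2.3022
  s(V) = √(4.3) = 2.0736
  s(W) = √(1.7) = 1.3038

Step 3 — r_{ij} = s_{ij} / (s_i · s_j):
  r[U,U] = 1 (diagonal).
  r[U,V] = -3.2 / (2.3022 · 2.0736) = -3.2 / 4.7739 = -0.6703
  r[U,W] = -0.6 / (2.3022 · 1.3038) = -0.6 / 3.0017 = -0.1999
  r[V,V] = 1 (diagonal).
  r[V,W] = 0.4 / (2.0736 · 1.3038) = 0.4 / 2.7037 = 0.1479
  r[W,W] = 1 (diagonal).

R is symmetric with unit diagonal. Assembling:

R = [[1, -0.6703, -0.1999],
 [-0.6703, 1, 0.1479],
 [-0.1999, 0.1479, 1]]


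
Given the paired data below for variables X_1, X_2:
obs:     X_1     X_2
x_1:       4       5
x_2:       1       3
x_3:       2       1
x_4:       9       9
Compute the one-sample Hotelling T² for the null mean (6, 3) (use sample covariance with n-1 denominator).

Step 1 — sample mean vector:
  mean(X_1) = (4 + 1 + 2 + 9) / 4 = 16/4 = 4
  mean(X_2) = (5 + 3 + 1 + 9) / 4 = 18/4 = 4.5
  x̄ = (4, 4.5),  deviation x̄ - mu_0 = (4, 4.5) - (6, 3) = (-2, 1.5).

Step 2 — sample covariance matrix, S[i,j] = (1/(n-1)) · Σ_k (x_{k,i} - mean_i) · (x_{k,j} - mean_j), divisor n-1 = 3:
  S[X_1,X_1] = ((0)·(0) + (-3)·(-3) + (-2)·(-2) + (5)·(5)) / 3 = 38/3 = 12.6667
  S[X_1,X_2] = ((0)·(0.5) + (-3)·(-1.5) + (-2)·(-3.5) + (5)·(4.5)) / 3 = 34/3 = 11.3333
  S[X_2,X_2] = ((0.5)·(0.5) + (-1.5)·(-1.5) + (-3.5)·(-3.5) + (4.5)·(4.5)) / 3 = 35/3 = 11.6667
  S = [[12.6667, 11.3333],
 [11.3333, 11.6667]].

Step 3 — invert S. det(S) = 12.6667·11.6667 - (11.3333)² = 19.3333.
  S^{-1} = (1/det) · [[d, -b], [-b, a]] = [[0.6034, -0.5862],
 [-0.5862, 0.6552]].

Step 4 — quadratic form (x̄ - mu_0)^T · S^{-1} · (x̄ - mu_0):
  S^{-1} · (x̄ - mu_0) = (-2.0862, 2.1552),
  (x̄ - mu_0)^T · [...] = (-2)·(-2.0862) + (1.5)·(2.1552) = 7.4052.

Step 5 — scale by n: T² = 4 · 7.4052 = 29.6207.

T² ≈ 29.6207


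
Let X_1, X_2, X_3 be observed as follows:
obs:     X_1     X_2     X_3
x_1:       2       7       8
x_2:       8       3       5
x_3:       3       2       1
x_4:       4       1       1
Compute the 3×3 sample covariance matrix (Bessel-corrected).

Step 1 — column means:
  mean(X_1) = (2 + 8 + 3 + 4) / 4 = 17/4 = 4.25
  mean(X_2) = (7 + 3 + 2 + 1) / 4 = 13/4 = 3.25
  mean(X_3) = (8 + 5 + 1 + 1) / 4 = 15/4 = 3.75

Step 2 — sample covariance S[i,j] = (1/(n-1)) · Σ_k (x_{k,i} - mean_i) · (x_{k,j} - mean_j), with n-1 = 3.
  S[X_1,X_1] = ((-2.25)·(-2.25) + (3.75)·(3.75) + (-1.25)·(-1.25) + (-0.25)·(-0.25)) / 3 = 20.75/3 = 6.9167
  S[X_1,X_2] = ((-2.25)·(3.75) + (3.75)·(-0.25) + (-1.25)·(-1.25) + (-0.25)·(-2.25)) / 3 = -7.25/3 = -2.4167
  S[X_1,X_3] = ((-2.25)·(4.25) + (3.75)·(1.25) + (-1.25)·(-2.75) + (-0.25)·(-2.75)) / 3 = -0.75/3 = -0.25
  S[X_2,X_2] = ((3.75)·(3.75) + (-0.25)·(-0.25) + (-1.25)·(-1.25) + (-2.25)·(-2.25)) / 3 = 20.75/3 = 6.9167
  S[X_2,X_3] = ((3.75)·(4.25) + (-0.25)·(1.25) + (-1.25)·(-2.75) + (-2.25)·(-2.75)) / 3 = 25.25/3 = 8.4167
  S[X_3,X_3] = ((4.25)·(4.25) + (1.25)·(1.25) + (-2.75)·(-2.75) + (-2.75)·(-2.75)) / 3 = 34.75/3 = 11.5833

S is symmetric (S[j,i] = S[i,j]). Assembling:

S = [[6.9167, -2.4167, -0.25],
 [-2.4167, 6.9167, 8.4167],
 [-0.25, 8.4167, 11.5833]]


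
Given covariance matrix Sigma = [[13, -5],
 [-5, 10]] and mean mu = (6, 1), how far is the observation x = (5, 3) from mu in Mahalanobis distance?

Step 1 — centre the observation: (x - mu) = (-1, 2).

Step 2 — invert Sigma. det(Sigma) = 13·10 - (-5)² = 105.
  Sigma^{-1} = (1/det) · [[d, -b], [-b, a]] = [[0.0952, 0.0476],
 [0.0476, 0.1238]].

Step 3 — form the quadratic (x - mu)^T · Sigma^{-1} · (x - mu):
  Sigma^{-1} · (x - mu) = (0, 0.2).
  (x - mu)^T · [Sigma^{-1} · (x - mu)] = (-1)·(0) + (2)·(0.2) = 0.4.

Step 4 — take square root: d = √(0.4) ≈ 0.6325.

d(x, mu) = √(0.4) ≈ 0.6325


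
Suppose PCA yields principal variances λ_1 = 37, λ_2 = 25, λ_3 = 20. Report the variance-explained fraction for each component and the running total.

Step 1 — total variance = trace(Sigma) = Σ λ_i = 37 + 25 + 20 = 82.

Step 2 — fraction explained by component i = λ_i / Σ λ:
  PC1: 37/82 = 0.4512
  PC2: 25/82 = 0.3049
  PC3: 20/82 = 0.2439

Step 3 — cumulative fraction after k components = (λ_1 + ... + λ_k) / Σ λ:
  k = 1: 37/82 = 0.4512
  k = 2: (37 + 25)/82 = 62/82 = 0.7561
  k = 3: (37 + 25 + 20)/82 = 82/82 = 1

Summary (fraction, with percent):

explained: PC1 0.4512 (45.12%), PC2 0.3049 (30.49%), PC3 0.2439 (24.39%);  cumulative: 0.4512, 0.7561, 1


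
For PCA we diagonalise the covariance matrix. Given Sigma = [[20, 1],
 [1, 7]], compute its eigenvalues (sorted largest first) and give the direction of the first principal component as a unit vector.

Step 1 — characteristic polynomial of 2×2 Sigma:
  det(Sigma - λI) = λ² - trace · λ + det = 0.
  trace = 20 + 7 = 27, det = 20·7 - (1)² = 139.
Step 2 — discriminant:
  Δ = trace² - 4·det = 729 - 556 = 173.
Step 3 — eigenvalues:
  λ = (trace ± √Δ)/2 = (27 ± 13.1529)/2,
  λ_1 = 20.0765,  λ_2 = 6.9235.

Step 4 — unit eigenvector for λ_1: solve (Sigma - λ_1 I)v = 0. First row:
  (20 - 20.0765)·v_x + (1)·v_y = 0, i.e. (-0.0765)·v_x + (1)·v_y = 0,
  so v ∝ (b, λ_1 - a) = (1, 0.0765) = u.
  ||u|| = √((1)² + (0.0765)²) = √(1.0058) ≈ 1.0029,
  v_1 = u/||u|| ≈ (0.9971, 0.0763) (||v_1|| = 1).

λ_1 = 20.0765,  λ_2 = 6.9235;  v_1 ≈ (0.9971, 0.0763)


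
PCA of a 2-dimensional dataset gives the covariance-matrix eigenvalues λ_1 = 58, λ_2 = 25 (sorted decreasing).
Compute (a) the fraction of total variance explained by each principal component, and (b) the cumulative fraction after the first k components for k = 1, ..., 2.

Step 1 — total variance = trace(Sigma) = Σ λ_i = 58 + 25 = 83.

Step 2 — fraction explained by component i = λ_i / Σ λ:
  PC1: 58/83 = 0.6988
  PC2: 25/83 = 0.3012

Step 3 — cumulative fraction after k components = (λ_1 + ... + λ_k) / Σ λ:
  k = 1: 58/83 = 0.6988
  k = 2: (58 + 25)/83 = 83/83 = 1

Summary (fraction, with percent):

explained: PC1 0.6988 (69.88%), PC2 0.3012 (30.12%);  cumulative: 0.6988, 1


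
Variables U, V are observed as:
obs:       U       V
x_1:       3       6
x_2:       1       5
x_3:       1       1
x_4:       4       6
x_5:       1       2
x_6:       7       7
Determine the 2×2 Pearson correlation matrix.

Step 1 — column means:
  mean(U) = (3 + 1 + 1 + 4 + 1 + 7) / 6 = 17/6 = 2.8333
  mean(V) = (6 + 5 + 1 + 6 + 2 + 7) / 6 = 27/6 = 4.5

Step 2 — sample variances and covariances s[i,j] = (1/(n-1)) · Σ_k (x_{k,i} - mean_i) · (x_{k,j} - mean_j), with n-1 = 5:
  s[U,U] = ((0.1667)·(0.1667) + (-1.8333)·(-1.8333) + (-1.8333)·(-1.8333) + (1.1667)·(1.1667) + (-1.8333)·(-1.8333) + (4.1667)·(4.1667)) / 5 = 28.8333/5 = 5.7667
  s[U,V] = ((0.1667)·(1.5) + (-1.8333)·(0.5) + (-1.8333)·(-3.5) + (1.1667)·(1.5) + (-1.8333)·(-2.5) + (4.1667)·(2.5)) / 5 = 22.5/5 = 4.5
  s[V,V] = ((1.5)·(1.5) + (0.5)·(0.5) + (-3.5)·(-3.5) + (1.5)·(1.5) + (-2.5)·(-2.5) + (2.5)·(2.5)) / 5 = 29.5/5 = 5.9
  Sample standard deviations s_i = √(s[i,i]):
  s(U) = √(5.7667) = 2.4014
  s(V) = √(5.9) = 2.429

Step 3 — r_{ij} = s_{ij} / (s_i · s_j):
  r[U,U] = 1 (diagonal).
  r[U,V] = 4.5 / (2.4014 · 2.429) = 4.5 / 5.833 = 0.7715
  r[V,V] = 1 (diagonal).

R is symmetric with unit diagonal. Assembling:

R = [[1, 0.7715],
 [0.7715, 1]]


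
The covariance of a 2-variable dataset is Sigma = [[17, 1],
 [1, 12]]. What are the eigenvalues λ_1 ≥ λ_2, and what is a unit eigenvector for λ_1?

Step 1 — characteristic polynomial of 2×2 Sigma:
  det(Sigma - λI) = λ² - trace · λ + det = 0.
  trace = 17 + 12 = 29, det = 17·12 - (1)² = 203.
Step 2 — discriminant:
  Δ = trace² - 4·det = 841 - 812 = 29.
Step 3 — eigenvalues:
  λ = (trace ± √Δ)/2 = (29 ± 5.3852)/2,
  λ_1 = 17.1926,  λ_2 = 11.8074.

Step 4 — unit eigenvector for λ_1: solve (Sigma - λ_1 I)v = 0. First row:
  (17 - 17.1926)·v_x + (1)·v_y = 0, i.e. (-0.1926)·v_x + (1)·v_y = 0,
  so v ∝ (b, λ_1 - a) = (1, 0.1926) = u.
  ||u|| = √((1)² + (0.1926)²) = √(1.0371) ≈ 1.0184,
  v_1 = u/||u|| ≈ (0.982, 0.1891) (||v_1|| = 1).

λ_1 = 17.1926,  λ_2 = 11.8074;  v_1 ≈ (0.982, 0.1891)


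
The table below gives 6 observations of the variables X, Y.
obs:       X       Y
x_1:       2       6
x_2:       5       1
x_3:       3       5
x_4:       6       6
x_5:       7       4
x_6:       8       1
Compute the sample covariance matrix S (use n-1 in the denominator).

Step 1 — column means:
  mean(X) = (2 + 5 + 3 + 6 + 7 + 8) / 6 = 31/6 = 5.1667
  mean(Y) = (6 + 1 + 5 + 6 + 4 + 1) / 6 = 23/6 = 3.8333

Step 2 — sample covariance S[i,j] = (1/(n-1)) · Σ_k (x_{k,i} - mean_i) · (x_{k,j} - mean_j), with n-1 = 5.
  S[X,X] = ((-3.1667)·(-3.1667) + (-0.1667)·(-0.1667) + (-2.1667)·(-2.1667) + (0.8333)·(0.8333) + (1.8333)·(1.8333) + (2.8333)·(2.8333)) / 5 = 26.8333/5 = 5.3667
  S[X,Y] = ((-3.1667)·(2.1667) + (-0.1667)·(-2.8333) + (-2.1667)·(1.1667) + (0.8333)·(2.1667) + (1.8333)·(0.1667) + (2.8333)·(-2.8333)) / 5 = -14.8333/5 = -2.9667
  S[Y,Y] = ((2.1667)·(2.1667) + (-2.8333)·(-2.8333) + (1.1667)·(1.1667) + (2.1667)·(2.1667) + (0.1667)·(0.1667) + (-2.8333)·(-2.8333)) / 5 = 26.8333/5 = 5.3667

S is symmetric (S[j,i] = S[i,j]). Assembling:

S = [[5.3667, -2.9667],
 [-2.9667, 5.3667]]


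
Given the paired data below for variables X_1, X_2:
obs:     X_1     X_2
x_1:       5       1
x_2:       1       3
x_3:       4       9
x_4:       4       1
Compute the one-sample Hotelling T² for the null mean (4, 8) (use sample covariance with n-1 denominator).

Step 1 — sample mean vector:
  mean(X_1) = (5 + 1 + 4 + 4) / 4 = 14/4 = 3.5
  mean(X_2) = (1 + 3 + 9 + 1) / 4 = 14/4 = 3.5
  x̄ = (3.5, 3.5),  deviation x̄ - mu_0 = (3.5, 3.5) - (4, 8) = (-0.5, -4.5).

Step 2 — sample covariance matrix, S[i,j] = (1/(n-1)) · Σ_k (x_{k,i} - mean_i) · (x_{k,j} - mean_j), divisor n-1 = 3:
  S[X_1,X_1] = ((1.5)·(1.5) + (-2.5)·(-2.5) + (0.5)·(0.5) + (0.5)·(0.5)) / 3 = 9/3 = 3
  S[X_1,X_2] = ((1.5)·(-2.5) + (-2.5)·(-0.5) + (0.5)·(5.5) + (0.5)·(-2.5)) / 3 = -1/3 = -0.3333
  S[X_2,X_2] = ((-2.5)·(-2.5) + (-0.5)·(-0.5) + (5.5)·(5.5) + (-2.5)·(-2.5)) / 3 = 43/3 = 14.3333
  S = [[3, -0.3333],
 [-0.3333, 14.3333]].

Step 3 — invert S. det(S) = 3·14.3333 - (-0.3333)² = 42.8889.
  S^{-1} = (1/det) · [[d, -b], [-b, a]] = [[0.3342, 0.0078],
 [0.0078, 0.0699]].

Step 4 — quadratic form (x̄ - mu_0)^T · S^{-1} · (x̄ - mu_0):
  S^{-1} · (x̄ - mu_0) = (-0.2021, -0.3187),
  (x̄ - mu_0)^T · [...] = (-0.5)·(-0.2021) + (-4.5)·(-0.3187) = 1.535.

Step 5 — scale by n: T² = 4 · 1.535 = 6.1399.

T² ≈ 6.1399


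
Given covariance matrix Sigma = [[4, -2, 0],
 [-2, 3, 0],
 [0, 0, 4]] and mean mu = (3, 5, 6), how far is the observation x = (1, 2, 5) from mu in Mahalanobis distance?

Step 1 — centre the observation: (x - mu) = (-2, -3, -1).

Step 2 — invert Sigma (cofactor / det for 3×3, or solve directly):
  Sigma^{-1} = [[0.375, 0.25, 0],
 [0.25, 0.5, 0],
 [0, 0, 0.25]].

Step 3 — form the quadratic (x - mu)^T · Sigma^{-1} · (x - mu):
  Sigma^{-1} · (x - mu) = (-1.5, -2, -0.25).
  (x - mu)^T · [Sigma^{-1} · (x - mu)] = (-2)·(-1.5) + (-3)·(-2) + (-1)·(-0.25) = 9.25.

Step 4 — take square root: d = √(9.25) ≈ 3.0414.

d(x, mu) = √(9.25) ≈ 3.0414


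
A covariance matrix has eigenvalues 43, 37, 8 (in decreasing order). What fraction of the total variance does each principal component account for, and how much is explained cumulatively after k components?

Step 1 — total variance = trace(Sigma) = Σ λ_i = 43 + 37 + 8 = 88.

Step 2 — fraction explained by component i = λ_i / Σ λ:
  PC1: 43/88 = 0.4886
  PC2: 37/88 = 0.4205
  PC3: 8/88 = 0.0909

Step 3 — cumulative fraction after k components = (λ_1 + ... + λ_k) / Σ λ:
  k = 1: 43/88 = 0.4886
  k = 2: (43 + 37)/88 = 80/88 = 0.9091
  k = 3: (43 + 37 + 8)/88 = 88/88 = 1

Summary (fraction, with percent):

explained: PC1 0.4886 (48.86%), PC2 0.4205 (42.05%), PC3 0.0909 (9.09%);  cumulative: 0.4886, 0.9091, 1


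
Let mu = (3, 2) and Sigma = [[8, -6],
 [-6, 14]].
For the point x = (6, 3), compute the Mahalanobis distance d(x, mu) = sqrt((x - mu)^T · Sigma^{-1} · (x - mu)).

Step 1 — centre the observation: (x - mu) = (3, 1).

Step 2 — invert Sigma. det(Sigma) = 8·14 - (-6)² = 76.
  Sigma^{-1} = (1/det) · [[d, -b], [-b, a]] = [[0.1842, 0.0789],
 [0.0789, 0.1053]].

Step 3 — form the quadratic (x - mu)^T · Sigma^{-1} · (x - mu):
  Sigma^{-1} · (x - mu) = (0.6316, 0.3421).
  (x - mu)^T · [Sigma^{-1} · (x - mu)] = (3)·(0.6316) + (1)·(0.3421) = 2.2368.

Step 4 — take square root: d = √(2.2368) ≈ 1.4956.

d(x, mu) = √(2.2368) ≈ 1.4956


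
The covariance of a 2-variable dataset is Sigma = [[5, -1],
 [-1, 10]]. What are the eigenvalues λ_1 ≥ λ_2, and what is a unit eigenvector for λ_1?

Step 1 — characteristic polynomial of 2×2 Sigma:
  det(Sigma - λI) = λ² - trace · λ + det = 0.
  trace = 5 + 10 = 15, det = 5·10 - (-1)² = 49.
Step 2 — discriminant:
  Δ = trace² - 4·det = 225 - 196 = 29.
Step 3 — eigenvalues:
  λ = (trace ± √Δ)/2 = (15 ± 5.3852)/2,
  λ_1 = 10.1926,  λ_2 = 4.8074.

Step 4 — unit eigenvector for λ_1: solve (Sigma - λ_1 I)v = 0. First row:
  (5 - 10.1926)·v_x + (-1)·v_y = 0, i.e. (-5.1926)·v_x + (-1)·v_y = 0,
  so v ∝ (b, λ_1 - a) = (-1, 5.1926); multiply by -1 so the first entry is positive: u = (1, -5.1926).
  ||u|| = √((1)² + (-5.1926)²) = √(27.9629) ≈ 5.288,
  v_1 = u/||u|| ≈ (0.1891, -0.982) (||v_1|| = 1).

λ_1 = 10.1926,  λ_2 = 4.8074;  v_1 ≈ (0.1891, -0.982)


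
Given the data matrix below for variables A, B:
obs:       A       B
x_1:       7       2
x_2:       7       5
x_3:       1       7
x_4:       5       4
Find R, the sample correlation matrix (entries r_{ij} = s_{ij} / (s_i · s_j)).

Step 1 — column means:
  mean(A) = (7 + 7 + 1 + 5) / 4 = 20/4 = 5
  mean(B) = (2 + 5 + 7 + 4) / 4 = 18/4 = 4.5

Step 2 — sample variances and covariances s[i,j] = (1/(n-1)) · Σ_k (x_{k,i} - mean_i) · (x_{k,j} - mean_j), with n-1 = 3:
  s[A,A] = ((2)·(2) + (2)·(2) + (-4)·(-4) + (0)·(0)) / 3 = 24/3 = 8
  s[A,B] = ((2)·(-2.5) + (2)·(0.5) + (-4)·(2.5) + (0)·(-0.5)) / 3 = -14/3 = -4.6667
  s[B,B] = ((-2.5)·(-2.5) + (0.5)·(0.5) + (2.5)·(2.5) + (-0.5)·(-0.5)) / 3 = 13/3 = 4.3333
  Sample standard deviations s_i = √(s[i,i]):
  s(A) = √(8) = 2.8284
  s(B) = √(4.3333) = 2.0817

Step 3 — r_{ij} = s_{ij} / (s_i · s_j):
  r[A,A] = 1 (diagonal).
  r[A,B] = -4.6667 / (2.8284 · 2.0817) = -4.6667 / 5.8878 = -0.7926
  r[B,B] = 1 (diagonal).

R is symmetric with unit diagonal. Assembling:

R = [[1, -0.7926],
 [-0.7926, 1]]


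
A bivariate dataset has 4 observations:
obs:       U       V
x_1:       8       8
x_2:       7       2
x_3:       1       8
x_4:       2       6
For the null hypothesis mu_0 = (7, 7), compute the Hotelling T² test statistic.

Step 1 — sample mean vector:
  mean(U) = (8 + 7 + 1 + 2) / 4 = 18/4 = 4.5
  mean(V) = (8 + 2 + 8 + 6) / 4 = 24/4 = 6
  x̄ = (4.5, 6),  deviation x̄ - mu_0 = (4.5, 6) - (7, 7) = (-2.5, -1).

Step 2 — sample covariance matrix, S[i,j] = (1/(n-1)) · Σ_k (x_{k,i} - mean_i) · (x_{k,j} - mean_j), divisor n-1 = 3:
  S[U,U] = ((3.5)·(3.5) + (2.5)·(2.5) + (-3.5)·(-3.5) + (-2.5)·(-2.5)) / 3 = 37/3 = 12.3333
  S[U,V] = ((3.5)·(2) + (2.5)·(-4) + (-3.5)·(2) + (-2.5)·(0)) / 3 = -10/3 = -3.3333
  S[V,V] = ((2)·(2) + (-4)·(-4) + (2)·(2) + (0)·(0)) / 3 = 24/3 = 8
  S = [[12.3333, -3.3333],
 [-3.3333, 8]].

Step 3 — invert S. det(S) = 12.3333·8 - (-3.3333)² = 87.5556.
  S^{-1} = (1/det) · [[d, -b], [-b, a]] = [[0.0914, 0.0381],
 [0.0381, 0.1409]].

Step 4 — quadratic form (x̄ - mu_0)^T · S^{-1} · (x̄ - mu_0):
  S^{-1} · (x̄ - mu_0) = (-0.2665, -0.236),
  (x̄ - mu_0)^T · [...] = (-2.5)·(-0.2665) + (-1)·(-0.236) = 0.9023.

Step 5 — scale by n: T² = 4 · 0.9023 = 3.6091.

T² ≈ 3.6091


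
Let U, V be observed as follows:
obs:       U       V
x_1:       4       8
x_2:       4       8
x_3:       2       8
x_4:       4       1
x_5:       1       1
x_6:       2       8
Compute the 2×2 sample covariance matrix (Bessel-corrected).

Step 1 — column means:
  mean(U) = (4 + 4 + 2 + 4 + 1 + 2) / 6 = 17/6 = 2.8333
  mean(V) = (8 + 8 + 8 + 1 + 1 + 8) / 6 = 34/6 = 5.6667

Step 2 — sample covariance S[i,j] = (1/(n-1)) · Σ_k (x_{k,i} - mean_i) · (x_{k,j} - mean_j), with n-1 = 5.
  S[U,U] = ((1.1667)·(1.1667) + (1.1667)·(1.1667) + (-0.8333)·(-0.8333) + (1.1667)·(1.1667) + (-1.8333)·(-1.8333) + (-0.8333)·(-0.8333)) / 5 = 8.8333/5 = 1.7667
  S[U,V] = ((1.1667)·(2.3333) + (1.1667)·(2.3333) + (-0.8333)·(2.3333) + (1.1667)·(-4.6667) + (-1.8333)·(-4.6667) + (-0.8333)·(2.3333)) / 5 = 4.6667/5 = 0.9333
  S[V,V] = ((2.3333)·(2.3333) + (2.3333)·(2.3333) + (2.3333)·(2.3333) + (-4.6667)·(-4.6667) + (-4.6667)·(-4.6667) + (2.3333)·(2.3333)) / 5 = 65.3333/5 = 13.0667

S is symmetric (S[j,i] = S[i,j]). Assembling:

S = [[1.7667, 0.9333],
 [0.9333, 13.0667]]


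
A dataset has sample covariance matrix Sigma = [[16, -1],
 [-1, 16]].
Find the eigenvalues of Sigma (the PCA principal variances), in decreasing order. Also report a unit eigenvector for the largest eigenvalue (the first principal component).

Step 1 — characteristic polynomial of 2×2 Sigma:
  det(Sigma - λI) = λ² - trace · λ + det = 0.
  trace = 16 + 16 = 32, det = 16·16 - (-1)² = 255.
Step 2 — discriminant:
  Δ = trace² - 4·det = 1024 - 1020 = 4.
Step 3 — eigenvalues:
  λ = (trace ± √Δ)/2 = (32 ± 2)/2,
  λ_1 = 17,  λ_2 = 15.

Step 4 — unit eigenvector for λ_1: solve (Sigma - λ_1 I)v = 0. First row:
  (16 - 17)·v_x + (-1)·v_y = 0, i.e. (-1)·v_x + (-1)·v_y = 0,
  so v ∝ (b, λ_1 - a) = (-1, 1); multiply by -1 so the first entry is positive: u = (1, -1).
  ||u|| = √((1)² + (-1)²) = √(2) ≈ 1.4142,
  v_1 = u/||u|| ≈ (0.7071, -0.7071) (||v_1|| = 1).

λ_1 = 17,  λ_2 = 15;  v_1 ≈ (0.7071, -0.7071)


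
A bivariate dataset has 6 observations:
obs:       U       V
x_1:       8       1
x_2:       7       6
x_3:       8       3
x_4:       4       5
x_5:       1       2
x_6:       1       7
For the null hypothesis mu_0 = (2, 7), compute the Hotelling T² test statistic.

Step 1 — sample mean vector:
  mean(U) = (8 + 7 + 8 + 4 + 1 + 1) / 6 = 29/6 = 4.8333
  mean(V) = (1 + 6 + 3 + 5 + 2 + 7) / 6 = 24/6 = 4
  x̄ = (4.8333, 4),  deviation x̄ - mu_0 = (4.8333, 4) - (2, 7) = (2.8333, -3).

Step 2 — sample covariance matrix, S[i,j] = (1/(n-1)) · Σ_k (x_{k,i} - mean_i) · (x_{k,j} - mean_j), divisor n-1 = 5:
  S[U,U] = ((3.1667)·(3.1667) + (2.1667)·(2.1667) + (3.1667)·(3.1667) + (-0.8333)·(-0.8333) + (-3.8333)·(-3.8333) + (-3.8333)·(-3.8333)) / 5 = 54.8333/5 = 10.9667
  S[U,V] = ((3.1667)·(-3) + (2.1667)·(2) + (3.1667)·(-1) + (-0.8333)·(1) + (-3.8333)·(-2) + (-3.8333)·(3)) / 5 = -13/5 = -2.6
  S[V,V] = ((-3)·(-3) + (2)·(2) + (-1)·(-1) + (1)·(1) + (-2)·(-2) + (3)·(3)) / 5 = 28/5 = 5.6
  S = [[10.9667, -2.6],
 [-2.6, 5.6]].

Step 3 — invert S. det(S) = 10.9667·5.6 - (-2.6)² = 54.6533.
  S^{-1} = (1/det) · [[d, -b], [-b, a]] = [[0.1025, 0.0476],
 [0.0476, 0.2007]].

Step 4 — quadratic form (x̄ - mu_0)^T · S^{-1} · (x̄ - mu_0):
  S^{-1} · (x̄ - mu_0) = (0.1476, -0.4672),
  (x̄ - mu_0)^T · [...] = (2.8333)·(0.1476) + (-3)·(-0.4672) = 1.8198.

Step 5 — scale by n: T² = 6 · 1.8198 = 10.9185.

T² ≈ 10.9185


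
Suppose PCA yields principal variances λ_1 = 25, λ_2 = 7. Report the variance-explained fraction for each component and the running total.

Step 1 — total variance = trace(Sigma) = Σ λ_i = 25 + 7 = 32.

Step 2 — fraction explained by component i = λ_i / Σ λ:
  PC1: 25/32 = 0.7812
  PC2: 7/32 = 0.2188

Step 3 — cumulative fraction after k components = (λ_1 + ... + λ_k) / Σ λ:
  k = 1: 25/32 = 0.7812
  k = 2: (25 + 7)/32 = 32/32 = 1

Summary (fraction, with percent):

explained: PC1 0.7812 (78.12%), PC2 0.2188 (21.88%);  cumulative: 0.7812, 1


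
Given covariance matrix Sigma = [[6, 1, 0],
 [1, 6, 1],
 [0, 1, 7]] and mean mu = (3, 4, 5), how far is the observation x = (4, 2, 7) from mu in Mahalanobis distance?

Step 1 — centre the observation: (x - mu) = (1, -2, 2).

Step 2 — invert Sigma (cofactor / det for 3×3, or solve directly):
  Sigma^{-1} = [[0.1715, -0.0293, 0.0042],
 [-0.0293, 0.1757, -0.0251],
 [0.0042, -0.0251, 0.1464]].

Step 3 — form the quadratic (x - mu)^T · Sigma^{-1} · (x - mu):
  Sigma^{-1} · (x - mu) = (0.2385, -0.431, 0.3473).
  (x - mu)^T · [Sigma^{-1} · (x - mu)] = (1)·(0.2385) + (-2)·(-0.431) + (2)·(0.3473) = 1.795.

Step 4 — take square root: d = √(1.795) ≈ 1.3398.

d(x, mu) = √(1.795) ≈ 1.3398


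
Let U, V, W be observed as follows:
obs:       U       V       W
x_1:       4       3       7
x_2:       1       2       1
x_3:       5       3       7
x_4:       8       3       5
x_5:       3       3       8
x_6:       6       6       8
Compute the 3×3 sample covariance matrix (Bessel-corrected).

Step 1 — column means:
  mean(U) = (4 + 1 + 5 + 8 + 3 + 6) / 6 = 27/6 = 4.5
  mean(V) = (3 + 2 + 3 + 3 + 3 + 6) / 6 = 20/6 = 3.3333
  mean(W) = (7 + 1 + 7 + 5 + 8 + 8) / 6 = 36/6 = 6

Step 2 — sample covariance S[i,j] = (1/(n-1)) · Σ_k (x_{k,i} - mean_i) · (x_{k,j} - mean_j), with n-1 = 5.
  S[U,U] = ((-0.5)·(-0.5) + (-3.5)·(-3.5) + (0.5)·(0.5) + (3.5)·(3.5) + (-1.5)·(-1.5) + (1.5)·(1.5)) / 5 = 29.5/5 = 5.9
  S[U,V] = ((-0.5)·(-0.3333) + (-3.5)·(-1.3333) + (0.5)·(-0.3333) + (3.5)·(-0.3333) + (-1.5)·(-0.3333) + (1.5)·(2.6667)) / 5 = 8/5 = 1.6
  S[U,W] = ((-0.5)·(1) + (-3.5)·(-5) + (0.5)·(1) + (3.5)·(-1) + (-1.5)·(2) + (1.5)·(2)) / 5 = 14/5 = 2.8
  S[V,V] = ((-0.3333)·(-0.3333) + (-1.3333)·(-1.3333) + (-0.3333)·(-0.3333) + (-0.3333)·(-0.3333) + (-0.3333)·(-0.3333) + (2.6667)·(2.6667)) / 5 = 9.3333/5 = 1.8667
  S[V,W] = ((-0.3333)·(1) + (-1.3333)·(-5) + (-0.3333)·(1) + (-0.3333)·(-1) + (-0.3333)·(2) + (2.6667)·(2)) / 5 = 11/5 = 2.2
  S[W,W] = ((1)·(1) + (-5)·(-5) + (1)·(1) + (-1)·(-1) + (2)·(2) + (2)·(2)) / 5 = 36/5 = 7.2

S is symmetric (S[j,i] = S[i,j]). Assembling:

S = [[5.9, 1.6, 2.8],
 [1.6, 1.8667, 2.2],
 [2.8, 2.2, 7.2]]


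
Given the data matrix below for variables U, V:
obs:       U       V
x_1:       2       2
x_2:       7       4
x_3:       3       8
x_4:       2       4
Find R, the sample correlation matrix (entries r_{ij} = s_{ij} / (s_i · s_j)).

Step 1 — column means:
  mean(U) = (2 + 7 + 3 + 2) / 4 = 14/4 = 3.5
  mean(V) = (2 + 4 + 8 + 4) / 4 = 18/4 = 4.5

Step 2 — sample variances and covariances s[i,j] = (1/(n-1)) · Σ_k (x_{k,i} - mean_i) · (x_{k,j} - mean_j), with n-1 = 3:
  s[U,U] = ((-1.5)·(-1.5) + (3.5)·(3.5) + (-0.5)·(-0.5) + (-1.5)·(-1.5)) / 3 = 17/3 = 5.6667
  s[U,V] = ((-1.5)·(-2.5) + (3.5)·(-0.5) + (-0.5)·(3.5) + (-1.5)·(-0.5)) / 3 = 1/3 = 0.3333
  s[V,V] = ((-2.5)·(-2.5) + (-0.5)·(-0.5) + (3.5)·(3.5) + (-0.5)·(-0.5)) / 3 = 19/3 = 6.3333
  Sample standard deviations s_i = √(s[i,i]):
  s(U) = √(5.6667) = 2.3805
  s(V) = √(6.3333) = 2.5166

Step 3 — r_{ij} = s_{ij} / (s_i · s_j):
  r[U,U] = 1 (diagonal).
  r[U,V] = 0.3333 / (2.3805 · 2.5166) = 0.3333 / 5.9907 = 0.0556
  r[V,V] = 1 (diagonal).

R is symmetric with unit diagonal. Assembling:

R = [[1, 0.0556],
 [0.0556, 1]]


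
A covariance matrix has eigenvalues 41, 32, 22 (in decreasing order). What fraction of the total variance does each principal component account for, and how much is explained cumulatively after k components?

Step 1 — total variance = trace(Sigma) = Σ λ_i = 41 + 32 + 22 = 95.

Step 2 — fraction explained by component i = λ_i / Σ λ:
  PC1: 41/95 = 0.4316
  PC2: 32/95 = 0.3368
  PC3: 22/95 = 0.2316

Step 3 — cumulative fraction after k components = (λ_1 + ... + λ_k) / Σ λ:
  k = 1: 41/95 = 0.4316
  k = 2: (41 + 32)/95 = 73/95 = 0.7684
  k = 3: (41 + 32 + 22)/95 = 95/95 = 1

Summary (fraction, with percent):

explained: PC1 0.4316 (43.16%), PC2 0.3368 (33.68%), PC3 0.2316 (23.16%);  cumulative: 0.4316, 0.7684, 1


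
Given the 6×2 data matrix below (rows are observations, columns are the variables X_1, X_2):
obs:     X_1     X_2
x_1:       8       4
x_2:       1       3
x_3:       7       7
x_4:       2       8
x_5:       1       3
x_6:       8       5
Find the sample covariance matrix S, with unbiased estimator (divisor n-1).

Step 1 — column means:
  mean(X_1) = (8 + 1 + 7 + 2 + 1 + 8) / 6 = 27/6 = 4.5
  mean(X_2) = (4 + 3 + 7 + 8 + 3 + 5) / 6 = 30/6 = 5

Step 2 — sample covariance S[i,j] = (1/(n-1)) · Σ_k (x_{k,i} - mean_i) · (x_{k,j} - mean_j), with n-1 = 5.
  S[X_1,X_1] = ((3.5)·(3.5) + (-3.5)·(-3.5) + (2.5)·(2.5) + (-2.5)·(-2.5) + (-3.5)·(-3.5) + (3.5)·(3.5)) / 5 = 61.5/5 = 12.3
  S[X_1,X_2] = ((3.5)·(-1) + (-3.5)·(-2) + (2.5)·(2) + (-2.5)·(3) + (-3.5)·(-2) + (3.5)·(0)) / 5 = 8/5 = 1.6
  S[X_2,X_2] = ((-1)·(-1) + (-2)·(-2) + (2)·(2) + (3)·(3) + (-2)·(-2) + (0)·(0)) / 5 = 22/5 = 4.4

S is symmetric (S[j,i] = S[i,j]). Assembling:

S = [[12.3, 1.6],
 [1.6, 4.4]]


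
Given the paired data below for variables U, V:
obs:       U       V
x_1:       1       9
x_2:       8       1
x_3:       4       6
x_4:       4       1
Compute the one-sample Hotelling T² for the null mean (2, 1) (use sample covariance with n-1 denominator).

Step 1 — sample mean vector:
  mean(U) = (1 + 8 + 4 + 4) / 4 = 17/4 = 4.25
  mean(V) = (9 + 1 + 6 + 1) / 4 = 17/4 = 4.25
  x̄ = (4.25, 4.25),  deviation x̄ - mu_0 = (4.25, 4.25) - (2, 1) = (2.25, 3.25).

Step 2 — sample covariance matrix, S[i,j] = (1/(n-1)) · Σ_k (x_{k,i} - mean_i) · (x_{k,j} - mean_j), divisor n-1 = 3:
  S[U,U] = ((-3.25)·(-3.25) + (3.75)·(3.75) + (-0.25)·(-0.25) + (-0.25)·(-0.25)) / 3 = 24.75/3 = 8.25
  S[U,V] = ((-3.25)·(4.75) + (3.75)·(-3.25) + (-0.25)·(1.75) + (-0.25)·(-3.25)) / 3 = -27.25/3 = -9.0833
  S[V,V] = ((4.75)·(4.75) + (-3.25)·(-3.25) + (1.75)·(1.75) + (-3.25)·(-3.25)) / 3 = 46.75/3 = 15.5833
  S = [[8.25, -9.0833],
 [-9.0833, 15.5833]].

Step 3 — invert S. det(S) = 8.25·15.5833 - (-9.0833)² = 46.0556.
  S^{-1} = (1/det) · [[d, -b], [-b, a]] = [[0.3384, 0.1972],
 [0.1972, 0.1791]].

Step 4 — quadratic form (x̄ - mu_0)^T · S^{-1} · (x̄ - mu_0):
  S^{-1} · (x̄ - mu_0) = (1.4023, 1.0259),
  (x̄ - mu_0)^T · [...] = (2.25)·(1.4023) + (3.25)·(1.0259) = 6.4894.

Step 5 — scale by n: T² = 4 · 6.4894 = 25.9578.

T² ≈ 25.9578


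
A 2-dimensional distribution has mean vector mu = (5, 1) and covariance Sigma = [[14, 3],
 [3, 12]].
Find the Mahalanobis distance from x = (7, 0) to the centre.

Step 1 — centre the observation: (x - mu) = (2, -1).

Step 2 — invert Sigma. det(Sigma) = 14·12 - (3)² = 159.
  Sigma^{-1} = (1/det) · [[d, -b], [-b, a]] = [[0.0755, -0.0189],
 [-0.0189, 0.0881]].

Step 3 — form the quadratic (x - mu)^T · Sigma^{-1} · (x - mu):
  Sigma^{-1} · (x - mu) = (0.1698, -0.1258).
  (x - mu)^T · [Sigma^{-1} · (x - mu)] = (2)·(0.1698) + (-1)·(-0.1258) = 0.4654.

Step 4 — take square root: d = √(0.4654) ≈ 0.6822.

d(x, mu) = √(0.4654) ≈ 0.6822


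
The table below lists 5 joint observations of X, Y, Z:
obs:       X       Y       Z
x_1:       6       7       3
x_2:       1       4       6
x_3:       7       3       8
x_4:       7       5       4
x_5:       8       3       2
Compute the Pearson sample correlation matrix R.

Step 1 — column means:
  mean(X) = (6 + 1 + 7 + 7 + 8) / 5 = 29/5 = 5.8
  mean(Y) = (7 + 4 + 3 + 5 + 3) / 5 = 22/5 = 4.4
  mean(Z) = (3 + 6 + 8 + 4 + 2) / 5 = 23/5 = 4.6

Step 2 — sample variances and covariances s[i,j] = (1/(n-1)) · Σ_k (x_{k,i} - mean_i) · (x_{k,j} - mean_j), with n-1 = 4:
  s[X,X] = ((0.2)·(0.2) + (-4.8)·(-4.8) + (1.2)·(1.2) + (1.2)·(1.2) + (2.2)·(2.2)) / 4 = 30.8/4 = 7.7
  s[X,Y] = ((0.2)·(2.6) + (-4.8)·(-0.4) + (1.2)·(-1.4) + (1.2)·(0.6) + (2.2)·(-1.4)) / 4 = -1.6/4 = -0.4
  s[X,Z] = ((0.2)·(-1.6) + (-4.8)·(1.4) + (1.2)·(3.4) + (1.2)·(-0.6) + (2.2)·(-2.6)) / 4 = -9.4/4 = -2.35
  s[Y,Y] = ((2.6)·(2.6) + (-0.4)·(-0.4) + (-1.4)·(-1.4) + (0.6)·(0.6) + (-1.4)·(-1.4)) / 4 = 11.2/4 = 2.8
  s[Y,Z] = ((2.6)·(-1.6) + (-0.4)·(1.4) + (-1.4)·(3.4) + (0.6)·(-0.6) + (-1.4)·(-2.6)) / 4 = -6.2/4 = -1.55
  s[Z,Z] = ((-1.6)·(-1.6) + (1.4)·(1.4) + (3.4)·(3.4) + (-0.6)·(-0.6) + (-2.6)·(-2.6)) / 4 = 23.2/4 = 5.8
  Sample standard deviations s_i = √(s[i,i]):
  s(X) = √(7.7) = 2.7749
  s(Y) = √(2.8) = 1.6733
  s(Z) = √(5.8) = 2.4083

Step 3 — r_{ij} = s_{ij} / (s_i · s_j):
  r[X,X] = 1 (diagonal).
  r[X,Y] = -0.4 / (2.7749 · 1.6733) = -0.4 / 4.6433 = -0.0861
  r[X,Z] = -2.35 / (2.7749 · 2.4083) = -2.35 / 6.6828 = -0.3516
  r[Y,Y] = 1 (diagonal).
  r[Y,Z] = -1.55 / (1.6733 · 2.4083) = -1.55 / 4.0299 = -0.3846
  r[Z,Z] = 1 (diagonal).

R is symmetric with unit diagonal. Assembling:

R = [[1, -0.0861, -0.3516],
 [-0.0861, 1, -0.3846],
 [-0.3516, -0.3846, 1]]


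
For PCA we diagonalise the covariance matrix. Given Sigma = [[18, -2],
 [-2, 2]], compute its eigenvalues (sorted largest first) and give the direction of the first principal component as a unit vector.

Step 1 — characteristic polynomial of 2×2 Sigma:
  det(Sigma - λI) = λ² - trace · λ + det = 0.
  trace = 18 + 2 = 20, det = 18·2 - (-2)² = 32.
Step 2 — discriminant:
  Δ = trace² - 4·det = 400 - 128 = 272.
Step 3 — eigenvalues:
  λ = (trace ± √Δ)/2 = (20 ± 16.4924)/2,
  λ_1 = 18.2462,  λ_2 = 1.7538.

Step 4 — unit eigenvector for λ_1: solve (Sigma - λ_1 I)v = 0. First row:
  (18 - 18.2462)·v_x + (-2)·v_y = 0, i.e. (-0.2462)·v_x + (-2)·v_y = 0,
  so v ∝ (b, λ_1 - a) = (-2, 0.2462); multiply by -1 so the first entry is positive: u = (2, -0.2462).
  ||u|| = √((2)² + (-0.2462)²) = √(4.0606) ≈ 2.0151,
  v_1 = u/||u|| ≈ (0.9925, -0.1222) (||v_1|| = 1).

λ_1 = 18.2462,  λ_2 = 1.7538;  v_1 ≈ (0.9925, -0.1222)


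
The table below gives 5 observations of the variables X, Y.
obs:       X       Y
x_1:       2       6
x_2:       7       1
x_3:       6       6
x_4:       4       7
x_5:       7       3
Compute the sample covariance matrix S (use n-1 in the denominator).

Step 1 — column means:
  mean(X) = (2 + 7 + 6 + 4 + 7) / 5 = 26/5 = 5.2
  mean(Y) = (6 + 1 + 6 + 7 + 3) / 5 = 23/5 = 4.6

Step 2 — sample covariance S[i,j] = (1/(n-1)) · Σ_k (x_{k,i} - mean_i) · (x_{k,j} - mean_j), with n-1 = 4.
  S[X,X] = ((-3.2)·(-3.2) + (1.8)·(1.8) + (0.8)·(0.8) + (-1.2)·(-1.2) + (1.8)·(1.8)) / 4 = 18.8/4 = 4.7
  S[X,Y] = ((-3.2)·(1.4) + (1.8)·(-3.6) + (0.8)·(1.4) + (-1.2)·(2.4) + (1.8)·(-1.6)) / 4 = -15.6/4 = -3.9
  S[Y,Y] = ((1.4)·(1.4) + (-3.6)·(-3.6) + (1.4)·(1.4) + (2.4)·(2.4) + (-1.6)·(-1.6)) / 4 = 25.2/4 = 6.3

S is symmetric (S[j,i] = S[i,j]). Assembling:

S = [[4.7, -3.9],
 [-3.9, 6.3]]


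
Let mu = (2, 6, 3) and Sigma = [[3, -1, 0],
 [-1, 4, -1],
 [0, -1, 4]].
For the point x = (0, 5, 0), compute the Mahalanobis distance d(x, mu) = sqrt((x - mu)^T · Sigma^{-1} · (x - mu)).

Step 1 — centre the observation: (x - mu) = (-2, -1, -3).

Step 2 — invert Sigma (cofactor / det for 3×3, or solve directly):
  Sigma^{-1} = [[0.3659, 0.0976, 0.0244],
 [0.0976, 0.2927, 0.0732],
 [0.0244, 0.0732, 0.2683]].

Step 3 — form the quadratic (x - mu)^T · Sigma^{-1} · (x - mu):
  Sigma^{-1} · (x - mu) = (-0.9024, -0.7073, -0.9268).
  (x - mu)^T · [Sigma^{-1} · (x - mu)] = (-2)·(-0.9024) + (-1)·(-0.7073) + (-3)·(-0.9268) = 5.2927.

Step 4 — take square root: d = √(5.2927) ≈ 2.3006.

d(x, mu) = √(5.2927) ≈ 2.3006
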